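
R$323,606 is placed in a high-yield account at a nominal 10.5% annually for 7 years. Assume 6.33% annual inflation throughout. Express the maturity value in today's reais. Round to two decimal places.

Nominal value at maturity: R$323,606 × (1 + 10.5%)^7 ≈ R$650,957.31.
Price-level factor over 7 years: (1 + 6.33%)^7 ≈ 1.5367056822.
Dividing the nominal maturity value by the price-level factor gives the value in today's money.

R$423,605.72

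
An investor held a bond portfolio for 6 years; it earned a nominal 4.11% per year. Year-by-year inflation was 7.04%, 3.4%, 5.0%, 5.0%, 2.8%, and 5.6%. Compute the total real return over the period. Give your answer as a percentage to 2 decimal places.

-3.87%

Cumulative inflation factor: 1.0704 × 1.034 × 1.050 × 1.050 × 1.028 × 1.056 ≈ 1.32465.
Nominal growth factor: 1.27337. Real growth factor = 1.27337 / 1.32465 ≈ 0.96129.
Total real return ≈ -3.8714%.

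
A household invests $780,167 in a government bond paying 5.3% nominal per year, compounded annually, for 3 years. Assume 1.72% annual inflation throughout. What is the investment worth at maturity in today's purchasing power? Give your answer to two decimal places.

$865,473.22

Nominal value at maturity: $780,167 × (1 + 5.3%)^3 ≈ $910,904.17.
Price-level factor over 3 years: (1 + 1.72%)^3 ≈ 1.0524926084.
The maturity value deflated by that factor is the answer in today's purchasing power.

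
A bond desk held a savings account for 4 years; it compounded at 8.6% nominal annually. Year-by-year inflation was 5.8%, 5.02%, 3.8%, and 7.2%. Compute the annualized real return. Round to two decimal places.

2.99%

Cumulative inflation factor: 1.058 × 1.0502 × 1.038 × 1.072 ≈ 1.23637.
Nominal growth factor: 1.39097. Real growth factor = 1.39097 / 1.23637 ≈ 1.12504.
Annualized: 1.12504^(1/4) − 1 ≈ 0.02989.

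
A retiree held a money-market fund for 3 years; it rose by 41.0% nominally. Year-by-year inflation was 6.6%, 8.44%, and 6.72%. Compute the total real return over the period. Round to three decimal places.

14.295%

Cumulative inflation factor: 1.066 × 1.0844 × 1.0672 ≈ 1.23365.
Nominal growth factor: 1.41000. Real growth factor = 1.41000 / 1.23365 ≈ 1.14295.
Total real return ≈ 14.2948%.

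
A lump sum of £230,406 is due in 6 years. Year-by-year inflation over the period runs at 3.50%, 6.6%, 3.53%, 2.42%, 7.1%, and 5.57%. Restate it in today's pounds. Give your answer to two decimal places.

Price-level factor over 6 years: 1.0350 × 1.066 × 1.0353 × 1.0242 × 1.071 × 1.0557 ≈ 1.3227523214.
Purchasing power today: £230,406 divided by that factor.

£174,186.80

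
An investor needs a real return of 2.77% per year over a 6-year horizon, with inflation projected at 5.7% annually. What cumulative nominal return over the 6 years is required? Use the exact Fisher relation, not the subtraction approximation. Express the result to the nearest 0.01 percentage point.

Required annual nominal rate: (1+2.77%)(1+5.7%) − 1 = 8.62789%.
Cumulative over 6 years: (1 + 0.0862789)^6 − 1 ≈ 0.64304.

64.30%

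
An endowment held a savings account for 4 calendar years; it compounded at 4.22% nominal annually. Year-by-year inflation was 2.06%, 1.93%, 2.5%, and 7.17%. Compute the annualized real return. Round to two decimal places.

Cumulative inflation factor: 1.0206 × 1.0193 × 1.025 × 1.0717 ≈ 1.14276.
Nominal growth factor: 1.17979. Real growth factor = 1.17979 / 1.14276 ≈ 1.03240.
Annualized: 1.03240^(1/4) − 1 ≈ 0.00800.

0.80%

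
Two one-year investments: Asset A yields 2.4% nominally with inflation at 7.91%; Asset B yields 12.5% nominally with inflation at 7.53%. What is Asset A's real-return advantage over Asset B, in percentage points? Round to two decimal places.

-9.73

Asset A real return: 1.024/1.0791 − 1 = -5.106%.
Asset B real return: 1.125/1.0753 − 1 = 4.622%.
Difference: -5.106 − 4.622 = -9.728 pp.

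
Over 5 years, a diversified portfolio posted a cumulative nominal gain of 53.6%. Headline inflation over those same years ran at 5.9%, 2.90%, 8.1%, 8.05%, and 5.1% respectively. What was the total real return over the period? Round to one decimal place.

14.8%

Cumulative inflation factor: 1.059 × 1.0290 × 1.081 × 1.0805 × 1.051 ≈ 1.33772.
Nominal growth factor: 1.53600. Real growth factor = 1.53600 / 1.33772 ≈ 1.14822.
Total real return ≈ 14.8224%.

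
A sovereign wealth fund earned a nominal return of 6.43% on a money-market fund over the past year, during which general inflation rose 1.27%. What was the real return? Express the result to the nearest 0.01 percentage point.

Real return via the Fisher equation: (1 + 6.43%)/(1 + 1.27%) − 1 = 1.0643/1.0127 − 1 ≈ 0.05095.

5.10%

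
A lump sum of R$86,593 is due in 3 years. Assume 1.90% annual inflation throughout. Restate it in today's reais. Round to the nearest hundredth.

R$81,838.98

Price-level factor over 3 years: (1 + 1.90%)^3 = 1.058089859.
Purchasing power today: R$86,593 divided by that factor.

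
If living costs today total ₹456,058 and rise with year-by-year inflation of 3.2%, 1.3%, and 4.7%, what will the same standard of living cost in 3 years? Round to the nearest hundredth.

₹499,178.54

Cumulative price-level factor: 1.032 × 1.013 × 1.047 = 1.094550552.
Multiplying ₹456,058 by the price-level factor gives the future nominal sum.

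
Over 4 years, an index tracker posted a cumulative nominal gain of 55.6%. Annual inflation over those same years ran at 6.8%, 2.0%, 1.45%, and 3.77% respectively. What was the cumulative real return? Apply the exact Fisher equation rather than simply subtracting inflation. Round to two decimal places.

35.68%

Cumulative inflation factor: 1.068 × 1.020 × 1.0145 × 1.0377 ≈ 1.14682.
Nominal growth factor: 1.55600. Real growth factor = 1.55600 / 1.14682 ≈ 1.35680.
Total real return ≈ 35.6795%.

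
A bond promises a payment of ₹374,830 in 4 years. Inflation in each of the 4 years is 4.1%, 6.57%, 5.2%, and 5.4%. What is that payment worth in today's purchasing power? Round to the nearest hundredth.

₹304,713.92

Price-level factor over 4 years: 1.041 × 1.0657 × 1.052 × 1.054 ≈ 1.2301046097.
Purchasing power today: ₹374,830 divided by that factor.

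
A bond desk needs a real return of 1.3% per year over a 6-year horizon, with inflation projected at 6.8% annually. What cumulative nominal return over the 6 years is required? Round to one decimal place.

60.4%

Required annual nominal rate: (1+1.3%)(1+6.8%) − 1 = 8.1884%.
Cumulative over 6 years: (1 + 0.081884)^6 − 1 ≈ 0.60356.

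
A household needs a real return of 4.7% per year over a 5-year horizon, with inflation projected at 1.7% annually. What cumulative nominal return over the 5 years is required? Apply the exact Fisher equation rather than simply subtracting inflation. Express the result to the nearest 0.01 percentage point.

Required annual nominal rate: (1+4.7%)(1+1.7%) − 1 = 6.4799%.
Cumulative over 5 years: (1 + 0.064799)^5 − 1 ≈ 0.36879.

36.88%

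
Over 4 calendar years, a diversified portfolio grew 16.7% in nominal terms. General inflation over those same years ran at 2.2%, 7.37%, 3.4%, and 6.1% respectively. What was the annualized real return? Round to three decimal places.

Cumulative inflation factor: 1.022 × 1.0737 × 1.034 × 1.061 ≈ 1.20384.
Nominal growth factor: 1.16700. Real growth factor = 1.16700 / 1.20384 ≈ 0.96940.
Annualized: 0.96940^(1/4) − 1 ≈ -0.00774.

-0.774%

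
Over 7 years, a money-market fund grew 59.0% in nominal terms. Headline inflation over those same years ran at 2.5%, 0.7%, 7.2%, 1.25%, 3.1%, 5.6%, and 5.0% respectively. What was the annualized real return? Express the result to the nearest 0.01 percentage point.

Cumulative inflation factor: 1.025 × 1.007 × 1.072 × 1.0125 × 1.031 × 1.056 × 1.050 ≈ 1.28072.
Nominal growth factor: 1.59000. Real growth factor = 1.59000 / 1.28072 ≈ 1.24149.
Annualized: 1.24149^(1/7) − 1 ≈ 0.03138.

3.14%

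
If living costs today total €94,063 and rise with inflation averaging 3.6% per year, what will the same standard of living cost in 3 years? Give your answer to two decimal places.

€104,591.91

Cumulative price-level factor: (1+3.6%)^3 = 1.111934656.
Multiplying €94,063 by the price-level factor gives the future nominal sum.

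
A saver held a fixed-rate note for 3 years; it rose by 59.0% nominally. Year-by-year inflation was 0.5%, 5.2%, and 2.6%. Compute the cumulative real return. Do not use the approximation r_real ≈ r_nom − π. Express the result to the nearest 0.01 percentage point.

46.58%

Cumulative inflation factor: 1.005 × 1.052 × 1.026 ≈ 1.08475.
Nominal growth factor: 1.59000. Real growth factor = 1.59000 / 1.08475 ≈ 1.46578.
Total real return ≈ 46.5777%.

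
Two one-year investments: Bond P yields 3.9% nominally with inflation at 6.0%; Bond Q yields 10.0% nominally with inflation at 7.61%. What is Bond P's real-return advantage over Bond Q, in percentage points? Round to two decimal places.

-4.20

Bond P real return: 1.039/1.060 − 1 = -1.981%.
Bond Q real return: 1.100/1.0761 − 1 = 2.221%.
Difference: -1.981 − 2.221 = -4.202 pp.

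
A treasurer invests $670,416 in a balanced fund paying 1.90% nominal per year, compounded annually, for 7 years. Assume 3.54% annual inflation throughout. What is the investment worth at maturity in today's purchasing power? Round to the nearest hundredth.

$599,523.95

Nominal value at maturity: $670,416 × (1 + 1.90%)^7 ≈ $764,827.79.
Price-level factor over 7 years: (1 + 3.54%)^7 ≈ 1.2757251709.
The maturity value deflated by that factor is the answer in today's purchasing power.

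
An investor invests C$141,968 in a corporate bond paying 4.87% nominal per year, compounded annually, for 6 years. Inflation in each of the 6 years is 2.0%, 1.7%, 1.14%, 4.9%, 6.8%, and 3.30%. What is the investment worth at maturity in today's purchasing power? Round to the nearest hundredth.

Nominal value at maturity: C$141,968 × (1 + 4.87%)^6 ≈ C$188,841.77.
Price-level factor over 6 years: 1.020 × 1.017 × 1.0114 × 1.049 × 1.068 × 1.0330 ≈ 1.2142025382.
Dividing the nominal maturity value by the price-level factor gives the value in today's money.

C$155,527.41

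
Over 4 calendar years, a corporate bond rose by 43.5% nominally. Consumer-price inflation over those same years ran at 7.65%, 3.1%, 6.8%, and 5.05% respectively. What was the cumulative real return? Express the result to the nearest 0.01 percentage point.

15.24%

Cumulative inflation factor: 1.0765 × 1.031 × 1.068 × 1.0505 ≈ 1.24520.
Nominal growth factor: 1.43500. Real growth factor = 1.43500 / 1.24520 ≈ 1.15242.
Total real return ≈ 15.2423%.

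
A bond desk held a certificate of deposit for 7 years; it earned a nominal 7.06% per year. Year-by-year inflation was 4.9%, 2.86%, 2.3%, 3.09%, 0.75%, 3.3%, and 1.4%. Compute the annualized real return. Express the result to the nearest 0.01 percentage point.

4.30%

Cumulative inflation factor: 1.049 × 1.0286 × 1.023 × 1.0309 × 1.0075 × 1.033 × 1.014 ≈ 1.20087.
Nominal growth factor: 1.61210. Real growth factor = 1.61210 / 1.20087 ≈ 1.34243.
Annualized: 1.34243^(1/7) − 1 ≈ 0.04297.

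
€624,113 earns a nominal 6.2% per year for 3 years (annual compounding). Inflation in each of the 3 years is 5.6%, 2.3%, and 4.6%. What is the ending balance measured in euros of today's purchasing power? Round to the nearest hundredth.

€661,554.37

Nominal value at maturity: €624,113 × (1 + 6.2%)^3 ≈ €747,544.03.
Price-level factor over 3 years: 1.056 × 1.023 × 1.046 = 1.129981248.
Dividing the nominal maturity value by the price-level factor gives the value in today's money.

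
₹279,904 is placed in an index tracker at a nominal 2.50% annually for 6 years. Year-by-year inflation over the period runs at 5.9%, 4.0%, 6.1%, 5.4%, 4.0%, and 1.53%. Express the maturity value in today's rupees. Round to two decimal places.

₹249,596.95

Nominal value at maturity: ₹279,904 × (1 + 2.50%)^6 ≈ ₹324,602.83.
Price-level factor over 6 years: 1.059 × 1.040 × 1.061 × 1.054 × 1.040 × 1.0153 ≈ 1.3005079748.
The maturity value deflated by that factor is the answer in today's purchasing power.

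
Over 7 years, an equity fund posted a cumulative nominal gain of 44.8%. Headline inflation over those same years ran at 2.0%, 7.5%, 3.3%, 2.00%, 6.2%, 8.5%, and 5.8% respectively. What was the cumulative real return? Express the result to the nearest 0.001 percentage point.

Cumulative inflation factor: 1.020 × 1.075 × 1.033 × 1.0200 × 1.062 × 1.085 × 1.058 ≈ 1.40847.
Nominal growth factor: 1.44800. Real growth factor = 1.44800 / 1.40847 ≈ 1.02806.
Total real return ≈ 2.8062%.

2.806%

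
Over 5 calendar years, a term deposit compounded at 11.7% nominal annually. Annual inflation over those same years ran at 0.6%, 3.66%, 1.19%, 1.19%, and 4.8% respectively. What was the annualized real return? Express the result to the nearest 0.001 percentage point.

9.215%

Cumulative inflation factor: 1.006 × 1.0366 × 1.0119 × 1.0119 × 1.048 ≈ 1.11904.
Nominal growth factor: 1.73886. Real growth factor = 1.73886 / 1.11904 ≈ 1.55389.
Annualized: 1.55389^(1/5) − 1 ≈ 0.09215.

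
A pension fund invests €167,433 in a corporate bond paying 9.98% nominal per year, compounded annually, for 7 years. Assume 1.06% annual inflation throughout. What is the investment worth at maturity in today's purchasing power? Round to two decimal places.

Nominal value at maturity: €167,433 × (1 + 9.98%)^7 ≈ €325,864.51.
Price-level factor over 7 years: (1 + 1.06%)^7 ≈ 1.0766016902.
Dividing the nominal maturity value by the price-level factor gives the value in today's money.

€302,678.80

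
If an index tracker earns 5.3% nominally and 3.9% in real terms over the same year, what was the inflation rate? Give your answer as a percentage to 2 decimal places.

1.35%

From (1+r_nom) = (1+r_real)(1+π), we get 1+π = (1 + 5.3%)/(1 + 3.9%) = 1.053/1.039 ≈ 1.01347.
So π ≈ 1.3474%.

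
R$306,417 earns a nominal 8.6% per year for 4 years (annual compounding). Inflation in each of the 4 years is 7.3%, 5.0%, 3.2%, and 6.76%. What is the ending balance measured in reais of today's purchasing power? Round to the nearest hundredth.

R$343,364.09

Nominal value at maturity: R$306,417 × (1 + 8.6%)^4 ≈ R$426,218.36.
Price-level factor over 4 years: 1.073 × 1.050 × 1.032 × 1.0676 ≈ 1.2413015093.
The maturity value deflated by that factor is the answer in today's purchasing power.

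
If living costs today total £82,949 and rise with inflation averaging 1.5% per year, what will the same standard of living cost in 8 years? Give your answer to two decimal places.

Cumulative price-level factor: (1+1.5%)^8 ≈ 1.1264925866.
Multiplying £82,949 by the price-level factor gives the future nominal sum.

£93,441.43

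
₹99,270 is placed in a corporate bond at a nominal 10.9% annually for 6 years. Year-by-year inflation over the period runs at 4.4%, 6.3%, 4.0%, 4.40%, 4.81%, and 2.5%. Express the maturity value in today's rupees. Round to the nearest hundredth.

Nominal value at maturity: ₹99,270 × (1 + 10.9%)^6 ≈ ₹184,674.66.
Price-level factor over 6 years: 1.044 × 1.063 × 1.040 × 1.0440 × 1.0481 × 1.025 ≈ 1.2944765504.
The maturity value deflated by that factor is the answer in today's purchasing power.

₹142,663.58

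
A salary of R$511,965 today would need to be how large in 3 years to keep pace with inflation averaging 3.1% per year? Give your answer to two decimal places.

Cumulative price-level factor: (1+3.1%)^3 = 1.095912791.
Multiplying R$511,965 by the price-level factor gives the future nominal sum.

R$561,068.99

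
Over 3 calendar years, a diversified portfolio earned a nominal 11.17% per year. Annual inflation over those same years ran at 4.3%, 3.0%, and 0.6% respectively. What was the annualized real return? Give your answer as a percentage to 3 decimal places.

8.330%

Cumulative inflation factor: 1.043 × 1.030 × 1.006 ≈ 1.08074.
Nominal growth factor: 1.37392. Real growth factor = 1.37392 / 1.08074 ≈ 1.27129.
Annualized: 1.27129^(1/3) − 1 ≈ 0.08330.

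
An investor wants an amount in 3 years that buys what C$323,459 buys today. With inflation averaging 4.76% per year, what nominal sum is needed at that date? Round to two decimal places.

C$371,882.47

Cumulative price-level factor: (1+4.76%)^3 ≈ 1.1497051302.
The nominal amount required is C$323,459 scaled up by that factor.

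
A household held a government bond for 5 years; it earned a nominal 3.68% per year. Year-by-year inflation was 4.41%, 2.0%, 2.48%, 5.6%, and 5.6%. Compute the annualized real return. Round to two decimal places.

Cumulative inflation factor: 1.0441 × 1.020 × 1.0248 × 1.056 × 1.056 ≈ 1.21705.
Nominal growth factor: 1.19805. Real growth factor = 1.19805 / 1.21705 ≈ 0.98439.
Annualized: 0.98439^(1/5) − 1 ≈ -0.00314.

-0.31%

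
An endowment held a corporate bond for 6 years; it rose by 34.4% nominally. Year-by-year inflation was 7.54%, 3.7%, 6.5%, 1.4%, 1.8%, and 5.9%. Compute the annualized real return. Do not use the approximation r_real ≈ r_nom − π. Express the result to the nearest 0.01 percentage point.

Cumulative inflation factor: 1.0754 × 1.037 × 1.065 × 1.014 × 1.018 × 1.059 ≈ 1.29832.
Nominal growth factor: 1.34400. Real growth factor = 1.34400 / 1.29832 ≈ 1.03519.
Annualized: 1.03519^(1/6) − 1 ≈ 0.00578.

0.58%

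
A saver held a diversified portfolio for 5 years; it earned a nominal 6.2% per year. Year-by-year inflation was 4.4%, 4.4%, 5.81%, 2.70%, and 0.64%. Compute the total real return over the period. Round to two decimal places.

13.33%

Cumulative inflation factor: 1.044 × 1.044 × 1.0581 × 1.0270 × 1.0064 ≈ 1.19198.
Nominal growth factor: 1.35090. Real growth factor = 1.35090 / 1.19198 ≈ 1.13332.
Total real return ≈ 13.3323%.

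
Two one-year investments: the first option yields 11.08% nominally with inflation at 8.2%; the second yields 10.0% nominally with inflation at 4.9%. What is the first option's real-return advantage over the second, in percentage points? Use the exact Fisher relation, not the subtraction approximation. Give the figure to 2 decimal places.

The first option real return: 1.1108/1.082 − 1 = 2.662%.
The second real return: 1.100/1.049 − 1 = 4.862%.
Difference: 2.662 − 4.862 = -2.200 pp.

-2.20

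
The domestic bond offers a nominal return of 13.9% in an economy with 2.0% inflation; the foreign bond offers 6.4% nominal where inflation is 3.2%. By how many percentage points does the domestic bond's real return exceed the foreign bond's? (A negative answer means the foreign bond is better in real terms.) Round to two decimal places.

8.57

The domestic bond real return: 1.139/1.020 − 1 = 11.667%.
The foreign bond real return: 1.064/1.032 − 1 = 3.101%.
Difference: 11.667 − 3.101 = 8.566 pp.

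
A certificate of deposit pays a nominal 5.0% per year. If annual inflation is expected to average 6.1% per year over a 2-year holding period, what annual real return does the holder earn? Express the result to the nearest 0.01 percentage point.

-1.04%

With constant rates the annual real return is the same each year: (1+5.0%)/(1+6.1%) − 1 = -0.01037.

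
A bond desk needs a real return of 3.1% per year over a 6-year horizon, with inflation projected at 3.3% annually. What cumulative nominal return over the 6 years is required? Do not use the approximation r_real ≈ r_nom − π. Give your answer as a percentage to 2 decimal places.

45.93%

Required annual nominal rate: (1+3.1%)(1+3.3%) − 1 = 6.5023%.
Cumulative over 6 years: (1 + 0.065023)^6 − 1 ≈ 0.45933.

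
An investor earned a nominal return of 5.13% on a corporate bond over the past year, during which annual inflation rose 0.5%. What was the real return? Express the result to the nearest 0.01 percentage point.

Real return via the Fisher equation: (1 + 5.13%)/(1 + 0.5%) − 1 = 1.0513/1.005 − 1 ≈ 0.04607.

4.61%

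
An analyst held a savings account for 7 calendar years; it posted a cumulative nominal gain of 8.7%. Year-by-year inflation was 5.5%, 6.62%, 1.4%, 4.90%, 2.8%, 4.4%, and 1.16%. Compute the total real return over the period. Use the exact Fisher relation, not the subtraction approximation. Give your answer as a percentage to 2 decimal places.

Cumulative inflation factor: 1.055 × 1.0662 × 1.014 × 1.0490 × 1.028 × 1.044 × 1.0116 ≈ 1.29899.
Nominal growth factor: 1.08700. Real growth factor = 1.08700 / 1.29899 ≈ 0.83680.
Total real return ≈ -16.3198%.

-16.32%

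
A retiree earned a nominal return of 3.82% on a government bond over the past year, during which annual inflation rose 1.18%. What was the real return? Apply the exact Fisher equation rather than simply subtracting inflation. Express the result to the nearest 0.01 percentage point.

2.61%

Real return via the Fisher equation: (1 + 3.82%)/(1 + 1.18%) − 1 = 1.0382/1.0118 − 1 ≈ 0.02609.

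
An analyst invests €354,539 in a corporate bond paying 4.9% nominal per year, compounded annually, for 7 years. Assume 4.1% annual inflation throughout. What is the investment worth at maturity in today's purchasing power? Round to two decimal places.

Nominal value at maturity: €354,539 × (1 + 4.9%)^7 ≈ €495,555.65.
Price-level factor over 7 years: (1 + 4.1%)^7 ≈ 1.3248146031.
Dividing the nominal maturity value by the price-level factor gives the value in today's money.

€374,056.60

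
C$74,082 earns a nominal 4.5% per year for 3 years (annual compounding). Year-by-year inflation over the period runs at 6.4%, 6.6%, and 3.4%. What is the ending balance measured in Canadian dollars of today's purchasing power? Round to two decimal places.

C$72,084.55

Nominal value at maturity: C$74,082 × (1 + 4.5%)^3 ≈ C$84,539.87.
Price-level factor over 3 years: 1.064 × 1.066 × 1.034 = 1.172787616.
The maturity value deflated by that factor is the answer in today's purchasing power.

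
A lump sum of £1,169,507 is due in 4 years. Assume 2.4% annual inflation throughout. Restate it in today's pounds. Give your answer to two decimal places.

£1,063,660.42

Price-level factor over 4 years: (1 + 2.4%)^4 ≈ 1.0995116278.
Purchasing power today: £1,169,507 divided by that factor.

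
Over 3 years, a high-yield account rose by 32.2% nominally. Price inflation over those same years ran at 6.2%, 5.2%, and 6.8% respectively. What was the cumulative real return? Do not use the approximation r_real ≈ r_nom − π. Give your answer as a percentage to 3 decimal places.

10.795%

Cumulative inflation factor: 1.062 × 1.052 × 1.068 ≈ 1.19320.
Nominal growth factor: 1.32200. Real growth factor = 1.32200 / 1.19320 ≈ 1.10795.
Total real return ≈ 10.7949%.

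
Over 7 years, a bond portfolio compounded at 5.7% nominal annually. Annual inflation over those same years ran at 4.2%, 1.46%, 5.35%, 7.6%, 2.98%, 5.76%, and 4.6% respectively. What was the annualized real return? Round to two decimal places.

1.10%

Cumulative inflation factor: 1.042 × 1.0146 × 1.0535 × 1.076 × 1.0298 × 1.0576 × 1.046 ≈ 1.36526.
Nominal growth factor: 1.47409. Real growth factor = 1.47409 / 1.36526 ≈ 1.07972.
Annualized: 1.07972^(1/7) − 1 ≈ 0.01102.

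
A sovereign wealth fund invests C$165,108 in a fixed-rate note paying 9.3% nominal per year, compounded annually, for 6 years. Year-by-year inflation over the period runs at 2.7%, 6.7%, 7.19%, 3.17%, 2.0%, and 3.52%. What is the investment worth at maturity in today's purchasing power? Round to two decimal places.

C$219,999.70

Nominal value at maturity: C$165,108 × (1 + 9.3%)^6 ≈ C$281,506.93.
Price-level factor over 6 years: 1.027 × 1.067 × 1.0719 × 1.0317 × 1.020 × 1.0352 ≈ 1.2795786924.
Dividing the nominal maturity value by the price-level factor gives the value in today's money.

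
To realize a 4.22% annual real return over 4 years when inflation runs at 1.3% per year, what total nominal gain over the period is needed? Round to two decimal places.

Required annual nominal rate: (1+4.22%)(1+1.3%) − 1 = 5.57486%.
Cumulative over 4 years: (1 + 0.0557486)^4 − 1 ≈ 0.24234.

24.23%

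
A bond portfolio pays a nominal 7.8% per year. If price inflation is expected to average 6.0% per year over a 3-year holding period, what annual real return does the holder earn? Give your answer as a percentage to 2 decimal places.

With constant rates the annual real return is the same each year: (1+7.8%)/(1+6.0%) − 1 = 0.01698.

1.70%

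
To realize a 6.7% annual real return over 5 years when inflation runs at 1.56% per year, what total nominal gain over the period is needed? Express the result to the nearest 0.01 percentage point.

Required annual nominal rate: (1+6.7%)(1+1.56%) − 1 = 8.36452%.
Cumulative over 5 years: (1 + 0.0836452)^5 − 1 ≈ 0.49429.

49.43%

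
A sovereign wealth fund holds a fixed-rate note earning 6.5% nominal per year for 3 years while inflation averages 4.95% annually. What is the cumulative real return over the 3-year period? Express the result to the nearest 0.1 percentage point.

The annual real rate is (1+6.5%)/(1+4.95%) − 1 = 1.4769%.
Compounded over 3 years: (1 + 0.014769)^3 − 1 ≈ 0.04496.

4.5%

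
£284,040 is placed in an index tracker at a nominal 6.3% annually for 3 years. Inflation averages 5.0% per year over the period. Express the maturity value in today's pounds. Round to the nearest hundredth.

£294,721.22

Nominal value at maturity: £284,040 × (1 + 6.3%)^3 ≈ £341,176.65.
Price-level factor over 3 years: (1 + 5.0%)^3 = 1.157625.
Dividing the nominal maturity value by the price-level factor gives the value in today's money.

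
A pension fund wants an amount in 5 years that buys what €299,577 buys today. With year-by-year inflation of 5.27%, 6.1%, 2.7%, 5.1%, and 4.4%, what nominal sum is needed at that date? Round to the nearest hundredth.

€377,052.77

Cumulative price-level factor: 1.0527 × 1.061 × 1.027 × 1.051 × 1.044 ≈ 1.2586172078.
The nominal amount required is €299,577 scaled up by that factor.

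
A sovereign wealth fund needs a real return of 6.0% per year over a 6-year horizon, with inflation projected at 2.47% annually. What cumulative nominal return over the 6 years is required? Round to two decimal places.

Required annual nominal rate: (1+6.0%)(1+2.47%) − 1 = 8.6182%.
Cumulative over 6 years: (1 + 0.086182)^6 − 1 ≈ 0.64216.

64.22%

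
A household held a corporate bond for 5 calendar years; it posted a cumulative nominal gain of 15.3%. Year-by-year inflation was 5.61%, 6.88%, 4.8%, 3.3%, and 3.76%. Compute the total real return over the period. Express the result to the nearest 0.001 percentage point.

Cumulative inflation factor: 1.0561 × 1.0688 × 1.048 × 1.033 × 1.0376 ≈ 1.26792.
Nominal growth factor: 1.15300. Real growth factor = 1.15300 / 1.26792 ≈ 0.90936.
Total real return ≈ -9.0639%.

-9.064%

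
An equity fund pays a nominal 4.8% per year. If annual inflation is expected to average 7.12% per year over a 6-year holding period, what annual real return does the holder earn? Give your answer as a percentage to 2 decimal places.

With constant rates the annual real return is the same each year: (1+4.8%)/(1+7.12%) − 1 = -0.02166.

-2.17%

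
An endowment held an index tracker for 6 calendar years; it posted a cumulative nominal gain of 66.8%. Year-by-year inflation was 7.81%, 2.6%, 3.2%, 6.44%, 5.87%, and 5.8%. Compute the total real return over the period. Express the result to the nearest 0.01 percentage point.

Cumulative inflation factor: 1.0781 × 1.026 × 1.032 × 1.0644 × 1.0587 × 1.058 ≈ 1.36097.
Nominal growth factor: 1.66800. Real growth factor = 1.66800 / 1.36097 ≈ 1.22559.
Total real return ≈ 22.5594%.

22.56%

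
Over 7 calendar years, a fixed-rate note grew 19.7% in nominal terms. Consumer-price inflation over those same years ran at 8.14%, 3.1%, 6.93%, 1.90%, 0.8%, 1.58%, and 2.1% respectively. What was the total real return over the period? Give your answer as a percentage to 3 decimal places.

Cumulative inflation factor: 1.0814 × 1.031 × 1.0693 × 1.0190 × 1.008 × 1.0158 × 1.021 ≈ 1.27003.
Nominal growth factor: 1.19700. Real growth factor = 1.19700 / 1.27003 ≈ 0.94250.
Total real return ≈ -5.7501%.

-5.750%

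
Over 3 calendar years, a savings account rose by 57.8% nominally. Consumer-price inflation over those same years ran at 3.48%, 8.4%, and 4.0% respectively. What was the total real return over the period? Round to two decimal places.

Cumulative inflation factor: 1.0348 × 1.084 × 1.040 ≈ 1.16659.
Nominal growth factor: 1.57800. Real growth factor = 1.57800 / 1.16659 ≈ 1.35266.
Total real return ≈ 35.2658%.

35.27%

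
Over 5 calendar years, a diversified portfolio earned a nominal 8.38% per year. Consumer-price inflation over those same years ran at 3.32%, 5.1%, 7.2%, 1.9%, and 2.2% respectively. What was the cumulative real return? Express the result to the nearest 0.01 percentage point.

23.35%

Cumulative inflation factor: 1.0332 × 1.051 × 1.072 × 1.019 × 1.022 ≈ 1.21229.
Nominal growth factor: 1.49536. Real growth factor = 1.49536 / 1.21229 ≈ 1.23350.
Total real return ≈ 23.3499%.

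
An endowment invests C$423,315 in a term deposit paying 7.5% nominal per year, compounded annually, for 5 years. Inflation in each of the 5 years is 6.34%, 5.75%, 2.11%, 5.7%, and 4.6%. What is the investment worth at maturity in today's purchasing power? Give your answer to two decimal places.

C$478,689.61

Nominal value at maturity: C$423,315 × (1 + 7.5%)^5 ≈ C$607,723.43.
Price-level factor over 5 years: 1.0634 × 1.0575 × 1.0211 × 1.057 × 1.046 ≈ 1.2695563442.
The maturity value deflated by that factor is the answer in today's purchasing power.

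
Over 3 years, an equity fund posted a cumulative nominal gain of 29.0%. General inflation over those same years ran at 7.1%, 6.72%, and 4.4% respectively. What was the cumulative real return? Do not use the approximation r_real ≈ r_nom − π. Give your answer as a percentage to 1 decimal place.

Cumulative inflation factor: 1.071 × 1.0672 × 1.044 ≈ 1.19326.
Nominal growth factor: 1.29000. Real growth factor = 1.29000 / 1.19326 ≈ 1.08107.
Total real return ≈ 8.1070%.

8.1%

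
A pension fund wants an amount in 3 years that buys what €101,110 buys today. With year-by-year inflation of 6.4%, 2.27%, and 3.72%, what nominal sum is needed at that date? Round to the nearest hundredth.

Cumulative price-level factor: 1.064 × 1.0227 × 1.0372 ≈ 1.1286320842.
Multiplying €101,110 by the price-level factor gives the future nominal sum.

€114,115.99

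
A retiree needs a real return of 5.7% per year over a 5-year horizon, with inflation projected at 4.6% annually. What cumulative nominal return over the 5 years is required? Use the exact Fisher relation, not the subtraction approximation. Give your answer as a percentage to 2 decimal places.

Required annual nominal rate: (1+5.7%)(1+4.6%) − 1 = 10.5622%.
Cumulative over 5 years: (1 + 0.105622)^5 − 1 ≈ 0.65209.

65.21%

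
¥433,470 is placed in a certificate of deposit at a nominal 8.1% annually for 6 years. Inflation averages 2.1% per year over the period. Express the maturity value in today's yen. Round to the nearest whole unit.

¥610,603

Nominal value at maturity: ¥433,470 × (1 + 8.1%)^6 ≈ ¥691,693.
Price-level factor over 6 years: (1 + 2.1%)^6 ≈ 1.1328031618.
Dividing the nominal maturity value by the price-level factor gives the value in today's money.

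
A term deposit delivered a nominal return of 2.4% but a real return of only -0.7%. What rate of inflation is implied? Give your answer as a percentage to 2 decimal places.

3.12%

From (1+r_nom) = (1+r_real)(1+π), we get 1+π = (1 + 2.4%)/(1 − 0.7%) = 1.024/0.993 ≈ 1.03122.
So π ≈ 3.1219%.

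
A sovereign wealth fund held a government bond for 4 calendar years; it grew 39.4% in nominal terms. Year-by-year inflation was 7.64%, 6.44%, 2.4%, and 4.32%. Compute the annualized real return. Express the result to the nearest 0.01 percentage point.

Cumulative inflation factor: 1.0764 × 1.0644 × 1.024 × 1.0432 ≈ 1.22390.
Nominal growth factor: 1.39400. Real growth factor = 1.39400 / 1.22390 ≈ 1.13898.
Annualized: 1.13898^(1/4) − 1 ≈ 0.03307.

3.31%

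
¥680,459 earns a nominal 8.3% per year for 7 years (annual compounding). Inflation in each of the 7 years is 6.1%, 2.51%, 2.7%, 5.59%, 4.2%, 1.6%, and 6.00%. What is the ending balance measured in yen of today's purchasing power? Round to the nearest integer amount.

¥898,378

Nominal value at maturity: ¥680,459 × (1 + 8.3%)^7 ≈ ¥1,189,053.
Price-level factor over 7 years: 1.061 × 1.0251 × 1.027 × 1.0559 × 1.042 × 1.016 × 1.0600 ≈ 1.3235554573.
The maturity value deflated by that factor is the answer in today's purchasing power.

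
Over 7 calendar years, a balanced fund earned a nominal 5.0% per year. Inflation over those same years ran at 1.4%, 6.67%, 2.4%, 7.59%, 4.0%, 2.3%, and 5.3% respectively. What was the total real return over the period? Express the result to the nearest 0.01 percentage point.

5.40%

Cumulative inflation factor: 1.014 × 1.0667 × 1.024 × 1.0759 × 1.040 × 1.023 × 1.053 ≈ 1.33503.
Nominal growth factor: 1.40710. Real growth factor = 1.40710 / 1.33503 ≈ 1.05399.
Total real return ≈ 5.3988%.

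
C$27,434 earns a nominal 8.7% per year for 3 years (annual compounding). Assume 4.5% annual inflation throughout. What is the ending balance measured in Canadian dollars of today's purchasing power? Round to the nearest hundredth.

Nominal value at maturity: C$27,434 × (1 + 8.7%)^3 ≈ C$35,235.28.
Price-level factor over 3 years: (1 + 4.5%)^3 = 1.141166125.
The maturity value deflated by that factor is the answer in today's purchasing power.

C$30,876.56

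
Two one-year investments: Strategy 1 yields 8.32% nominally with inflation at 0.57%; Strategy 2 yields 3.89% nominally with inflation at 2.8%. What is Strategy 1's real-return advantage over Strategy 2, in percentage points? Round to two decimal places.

6.65

Strategy 1 real return: 1.0832/1.0057 − 1 = 7.706%.
Strategy 2 real return: 1.0389/1.028 − 1 = 1.060%.
Difference: 7.706 − 1.060 = 6.646 pp.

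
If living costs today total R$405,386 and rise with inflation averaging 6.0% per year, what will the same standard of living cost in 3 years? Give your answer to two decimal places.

Cumulative price-level factor: (1+6.0%)^3 = 1.191016.
The nominal amount required is R$405,386 scaled up by that factor.

R$482,821.21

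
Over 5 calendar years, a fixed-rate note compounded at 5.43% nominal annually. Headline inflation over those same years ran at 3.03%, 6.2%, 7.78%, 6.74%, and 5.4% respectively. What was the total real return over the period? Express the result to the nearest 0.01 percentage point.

-1.82%

Cumulative inflation factor: 1.0303 × 1.062 × 1.0778 × 1.0674 × 1.054 ≈ 1.32677.
Nominal growth factor: 1.30263. Real growth factor = 1.30263 / 1.32677 ≈ 0.98181.
Total real return ≈ -1.8191%.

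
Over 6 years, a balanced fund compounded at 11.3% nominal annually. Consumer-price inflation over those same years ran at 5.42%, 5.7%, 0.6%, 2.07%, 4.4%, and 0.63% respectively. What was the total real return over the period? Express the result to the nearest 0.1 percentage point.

58.1%

Cumulative inflation factor: 1.0542 × 1.057 × 1.006 × 1.0207 × 1.044 × 1.0063 ≈ 1.20205.
Nominal growth factor: 1.90095. Real growth factor = 1.90095 / 1.20205 ≈ 1.58143.
Total real return ≈ 58.1426%.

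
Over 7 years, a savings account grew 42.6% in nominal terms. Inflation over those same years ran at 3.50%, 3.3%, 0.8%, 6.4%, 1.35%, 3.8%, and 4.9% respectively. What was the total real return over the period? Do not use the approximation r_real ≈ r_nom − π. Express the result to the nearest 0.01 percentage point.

Cumulative inflation factor: 1.0350 × 1.033 × 1.008 × 1.064 × 1.0135 × 1.038 × 1.049 ≈ 1.26543.
Nominal growth factor: 1.42600. Real growth factor = 1.42600 / 1.26543 ≈ 1.12689.
Total real return ≈ 12.6886%.

12.69%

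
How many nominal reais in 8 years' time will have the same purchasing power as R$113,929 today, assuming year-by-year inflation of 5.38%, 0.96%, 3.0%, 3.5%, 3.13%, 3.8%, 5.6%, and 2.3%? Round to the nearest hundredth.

Cumulative price-level factor: 1.0538 × 1.0096 × 1.030 × 1.035 × 1.0313 × 1.038 × 1.056 × 1.023 ≈ 1.3116169905.
The nominal amount required is R$113,929 scaled up by that factor.

R$149,431.21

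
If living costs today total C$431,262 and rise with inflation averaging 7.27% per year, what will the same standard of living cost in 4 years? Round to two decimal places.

Cumulative price-level factor: (1+7.27%)^4 ≈ 1.3240766366.
The nominal amount required is C$431,262 scaled up by that factor.

C$571,023.94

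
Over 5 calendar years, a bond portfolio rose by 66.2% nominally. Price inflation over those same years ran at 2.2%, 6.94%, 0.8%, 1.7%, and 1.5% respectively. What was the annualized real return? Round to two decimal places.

7.88%

Cumulative inflation factor: 1.022 × 1.0694 × 1.008 × 1.017 × 1.015 ≈ 1.13720.
Nominal growth factor: 1.66200. Real growth factor = 1.66200 / 1.13720 ≈ 1.46148.
Annualized: 1.46148^(1/5) − 1 ≈ 0.07884.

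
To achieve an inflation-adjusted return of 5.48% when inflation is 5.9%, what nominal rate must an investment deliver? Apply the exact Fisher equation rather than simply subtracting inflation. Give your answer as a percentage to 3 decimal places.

11.703%

By the Fisher equation, 1 + r_nom = (1 + 5.48%)(1 + 5.9%) = 1.0548 × 1.059 = 1.1170332.
So r_nom = 11.70332%.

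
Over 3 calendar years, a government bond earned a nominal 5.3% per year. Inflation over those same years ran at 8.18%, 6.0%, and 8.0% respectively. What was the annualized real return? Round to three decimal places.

-1.945%

Cumulative inflation factor: 1.0818 × 1.060 × 1.080 ≈ 1.23844.
Nominal growth factor: 1.16758. Real growth factor = 1.16758 / 1.23844 ≈ 0.94278.
Annualized: 0.94278^(1/3) − 1 ≈ -0.01945.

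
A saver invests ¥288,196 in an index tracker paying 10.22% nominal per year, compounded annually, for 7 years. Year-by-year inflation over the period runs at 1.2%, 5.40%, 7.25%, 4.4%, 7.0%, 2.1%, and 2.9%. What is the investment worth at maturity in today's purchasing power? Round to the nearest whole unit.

Nominal value at maturity: ¥288,196 × (1 + 10.22%)^7 ≈ ¥569,522.
Price-level factor over 7 years: 1.012 × 1.0540 × 1.0725 × 1.044 × 1.070 × 1.021 × 1.029 ≈ 1.3425912654.
Dividing the nominal maturity value by the price-level factor gives the value in today's money.

¥424,196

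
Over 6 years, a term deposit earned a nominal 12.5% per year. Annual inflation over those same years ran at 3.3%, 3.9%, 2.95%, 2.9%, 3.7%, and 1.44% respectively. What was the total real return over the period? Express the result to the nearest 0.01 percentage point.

Cumulative inflation factor: 1.033 × 1.039 × 1.0295 × 1.029 × 1.037 × 1.0144 ≈ 1.19604.
Nominal growth factor: 2.02729. Real growth factor = 2.02729 / 1.19604 ≈ 1.69500.
Total real return ≈ 69.4999%.

69.50%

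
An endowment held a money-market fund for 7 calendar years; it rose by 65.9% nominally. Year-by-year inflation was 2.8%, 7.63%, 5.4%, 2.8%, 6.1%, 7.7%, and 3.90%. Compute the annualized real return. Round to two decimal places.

2.21%

Cumulative inflation factor: 1.028 × 1.0763 × 1.054 × 1.028 × 1.061 × 1.077 × 1.0390 ≈ 1.42333.
Nominal growth factor: 1.65900. Real growth factor = 1.65900 / 1.42333 ≈ 1.16557.
Annualized: 1.16557^(1/7) − 1 ≈ 0.02213.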